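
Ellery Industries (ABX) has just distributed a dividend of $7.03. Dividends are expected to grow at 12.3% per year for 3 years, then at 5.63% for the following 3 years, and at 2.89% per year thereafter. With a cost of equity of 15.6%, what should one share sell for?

Three-stage DDM. Project D₁…D_6; terminal Gordon value at t=6 with g = 0.0289; discount at r = 0.156.
D_1 = 7.8947
D_2 = 8.8657
D_3 = 9.9562
D_4 = 10.5168
D_5 = 11.1089
D_6 = 11.7343
TV_6 = 12.0734/(0.156−0.0289) = 94.9913
P₀ = Σ Dₜ/(1+r)ᵗ + TV_6/(1+r)^6 = 75.9010

$75.90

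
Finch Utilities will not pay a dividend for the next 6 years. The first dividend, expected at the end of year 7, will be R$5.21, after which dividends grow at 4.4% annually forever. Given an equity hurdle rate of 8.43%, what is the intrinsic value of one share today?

R$79.55

Deferred-dividend DDM. At t=6 the remaining stream is a growing perpetuity with first payment D_7 = 5.21.
V_6 = D_7/(r−g) = 5.21/(0.0843−0.044) = 129.2804
P₀ = V_6/(1+r)^6 = 129.2804/(1+0.0843)^6 = 79.5492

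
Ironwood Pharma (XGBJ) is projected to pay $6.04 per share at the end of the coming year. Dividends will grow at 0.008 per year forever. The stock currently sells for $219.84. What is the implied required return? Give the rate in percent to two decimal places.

3.55%

Rearranging the constant-growth DDM: r = D₁/P₀ + g.
r = 6.0400 / 219.84 + 0.008 = 0.02747 + 0.008 = 0.03547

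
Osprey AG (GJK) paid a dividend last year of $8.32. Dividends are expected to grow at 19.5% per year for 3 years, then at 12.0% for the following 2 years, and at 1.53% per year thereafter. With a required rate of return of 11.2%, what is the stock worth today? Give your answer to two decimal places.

$159.73

Three-stage DDM. Project D₁…D_5; terminal Gordon value at t=5 with g = 0.0153; discount at r = 0.112.
D_1 = 9.9424
D_2 = 11.8812
D_3 = 14.1980
D_4 = 15.9018
D_5 = 17.8100
TV_5 = 18.0825/(0.112−0.0153) = 186.9954
P₀ = Σ Dₜ/(1+r)ᵗ + TV_5/(1+r)^5 = 159.7277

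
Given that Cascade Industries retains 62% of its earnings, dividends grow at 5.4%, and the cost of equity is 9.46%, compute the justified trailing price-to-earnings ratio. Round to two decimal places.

9.87

Payout ratio b = 1 − 0.62 = 0.38.
Justified trailing P/E = b(1+g)/(r−g) = 0.38×(1+0.054)/(0.0946−0.054) = 9.8650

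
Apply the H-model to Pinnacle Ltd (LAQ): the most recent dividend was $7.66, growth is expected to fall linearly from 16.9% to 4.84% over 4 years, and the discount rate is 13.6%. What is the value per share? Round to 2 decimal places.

$112.77

H-model: P₀ = D₀[(1+g_L) + H(g_S−g_L)]/(r−g_L), with H = 4/2 = 2.
P₀ = 7.66 × [(1+0.0484) + 2×(0.169−0.0484)] / (0.136−0.0484)
   = 7.66 × 1.2896 / 0.0876 = 112.7664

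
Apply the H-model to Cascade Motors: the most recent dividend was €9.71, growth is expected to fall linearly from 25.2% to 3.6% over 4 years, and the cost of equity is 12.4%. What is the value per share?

€161.98

H-model: P₀ = D₀[(1+g_L) + H(g_S−g_L)]/(r−g_L), with H = 4/2 = 2.
P₀ = 9.71 × [(1+0.036) + 2×(0.252−0.036)] / (0.124−0.036)
   = 9.71 × 1.4680 / 0.088 = 161.9805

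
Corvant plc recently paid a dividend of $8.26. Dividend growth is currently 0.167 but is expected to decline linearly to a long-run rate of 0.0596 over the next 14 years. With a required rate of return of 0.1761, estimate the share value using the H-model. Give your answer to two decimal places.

H-model: P₀ = D₀[(1+g_L) + H(g_S−g_L)]/(r−g_L), with H = 14/2 = 7.
P₀ = 8.26 × [(1+0.0596) + 7×(0.167−0.0596)] / (0.1761−0.0596)
   = 8.26 × 1.8114 / 0.1165 = 128.4306

$128.43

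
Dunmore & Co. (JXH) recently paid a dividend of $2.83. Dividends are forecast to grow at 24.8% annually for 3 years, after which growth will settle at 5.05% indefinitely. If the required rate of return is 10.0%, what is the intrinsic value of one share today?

$98.70

Two-stage DDM. Project D₁…D_3 at 0.248, terminal growth 0.0505, discount at r = 0.1.
D_1 = 3.5318
D_2 = 4.4077
D_3 = 5.5009
Terminal value at t=3: TV = D_4/(r−g) = 5.7786/(0.1−0.0505) = 116.7404
P₀ = 3.5318/(1+0.1)^1 + 4.4077/(1+0.1)^2 + 5.5009/(1+0.1)^3 + 116.7404/(1+0.1)^3 = 98.6952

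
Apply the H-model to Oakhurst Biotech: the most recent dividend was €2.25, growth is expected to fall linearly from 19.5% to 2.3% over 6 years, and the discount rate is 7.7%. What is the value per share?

H-model: P₀ = D₀[(1+g_L) + H(g_S−g_L)]/(r−g_L), with H = 6/2 = 3.
P₀ = 2.25 × [(1+0.023) + 3×(0.195−0.023)] / (0.077−0.023)
   = 2.25 × 1.5390 / 0.054 = 64.1250

€64.12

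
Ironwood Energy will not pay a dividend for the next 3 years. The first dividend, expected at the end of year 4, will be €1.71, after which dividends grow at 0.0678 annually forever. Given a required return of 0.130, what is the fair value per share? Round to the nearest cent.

Deferred-dividend DDM. At t=3 the remaining stream is a growing perpetuity with first payment D_4 = 1.71.
V_3 = D_4/(r−g) = 1.71/(0.13−0.0678) = 27.4920
P₀ = V_3/(1+r)^3 = 27.4920/(1+0.13)^3 = 19.0533

€19.05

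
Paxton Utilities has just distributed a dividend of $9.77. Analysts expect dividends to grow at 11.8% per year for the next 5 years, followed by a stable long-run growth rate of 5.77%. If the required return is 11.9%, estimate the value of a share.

Two-stage DDM. Project D₁…D_5 at 0.118, terminal growth 0.0577, discount at r = 0.119.
D_1 = 10.9229
D_2 = 12.2118
D_3 = 13.6527
D_4 = 15.2638
D_5 = 17.0649
Terminal value at t=5: TV = D_6/(r−g) = 18.0495/(0.119−0.0577) = 294.4460
P₀ = 10.9229/(1+0.119)^1 + 12.2118/(1+0.119)^2 + 13.6527/(1+0.119)^3 + 15.2638/(1+0.119)^4 + 17.0649/(1+0.119)^5 + 294.4460/(1+0.119)^5 = 216.5436

$216.54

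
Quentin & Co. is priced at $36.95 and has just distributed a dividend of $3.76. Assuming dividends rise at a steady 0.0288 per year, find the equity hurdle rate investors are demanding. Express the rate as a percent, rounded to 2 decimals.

13.35%

Rearranging the constant-growth DDM: r = D₁/P₀ + g.
D₁ = 3.76 × (1 + 0.0288) = 3.8683.
r = 3.8683 / 36.95 + 0.0288 = 0.10469 + 0.0288 = 0.13349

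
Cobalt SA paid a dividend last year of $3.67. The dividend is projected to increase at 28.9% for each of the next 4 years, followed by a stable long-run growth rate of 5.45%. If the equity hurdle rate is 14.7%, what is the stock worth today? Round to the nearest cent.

Two-stage DDM. Project D₁…D_4 at 0.289, terminal growth 0.0545, discount at r = 0.147.
D_1 = 4.7306
D_2 = 6.0978
D_3 = 7.8600
D_4 = 10.1316
Terminal value at t=4: TV = D_5/(r−g) = 10.6838/(0.147−0.0545) = 115.5002
P₀ = 4.7306/(1+0.147)^1 + 6.0978/(1+0.147)^2 + 7.8600/(1+0.147)^3 + 10.1316/(1+0.147)^4 + 115.5002/(1+0.147)^4 = 86.5529

$86.55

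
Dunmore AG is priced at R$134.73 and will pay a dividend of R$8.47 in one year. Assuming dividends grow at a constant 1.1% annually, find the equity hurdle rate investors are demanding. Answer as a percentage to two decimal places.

7.39%

Rearranging the constant-growth DDM: r = D₁/P₀ + g.
r = 8.4700 / 134.73 + 0.011 = 0.06287 + 0.011 = 0.07387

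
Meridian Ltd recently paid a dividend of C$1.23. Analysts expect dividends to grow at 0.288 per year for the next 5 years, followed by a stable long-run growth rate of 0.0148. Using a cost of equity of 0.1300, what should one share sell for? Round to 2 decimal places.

Two-stage DDM. Project D₁…D_5 at 0.288, terminal growth 0.0148, discount at r = 0.13.
D_1 = 1.5842
D_2 = 2.0405
D_3 = 2.6282
D_4 = 3.3851
D_5 = 4.3600
Terminal value at t=5: TV = D_6/(r−g) = 4.4245/(0.13−0.0148) = 38.4072
P₀ = 1.5842/(1+0.13)^1 + 2.0405/(1+0.13)^2 + 2.6282/(1+0.13)^3 + 3.3851/(1+0.13)^4 + 4.3600/(1+0.13)^5 + 38.4072/(1+0.13)^5 = 30.1099

C$30.11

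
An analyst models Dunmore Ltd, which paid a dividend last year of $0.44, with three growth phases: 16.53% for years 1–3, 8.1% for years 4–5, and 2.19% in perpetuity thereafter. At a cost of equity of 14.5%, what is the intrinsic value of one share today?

$5.65

Three-stage DDM. Project D₁…D_5; terminal Gordon value at t=5 with g = 0.0219; discount at r = 0.145.
D_1 = 0.5127
D_2 = 0.5975
D_3 = 0.6963
D_4 = 0.7526
D_5 = 0.8136
TV_5 = 0.8314/(0.145−0.0219) = 6.7541
P₀ = Σ Dₜ/(1+r)ᵗ + TV_5/(1+r)^5 = 5.6506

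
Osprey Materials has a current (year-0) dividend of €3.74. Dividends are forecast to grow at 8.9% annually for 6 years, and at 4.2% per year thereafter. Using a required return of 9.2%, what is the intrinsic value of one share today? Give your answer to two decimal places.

Two-stage DDM. Project D₁…D_6 at 0.089, terminal growth 0.042, discount at r = 0.092.
D_1 = 4.0729
D_2 = 4.4353
D_3 = 4.8301
D_4 = 5.2600
D_5 = 5.7281
D_6 = 6.2379
Terminal value at t=6: TV = D_7/(r−g) = 6.4999/(0.092−0.042) = 129.9980
P₀ = 4.0729/(1+0.092)^1 + 4.4353/(1+0.092)^2 + 4.8301/(1+0.092)^3 + 5.2600/(1+0.092)^4 + 5.7281/(1+0.092)^5 + 6.2379/(1+0.092)^6 + 129.9980/(1+0.092)^6 = 98.8909

€98.89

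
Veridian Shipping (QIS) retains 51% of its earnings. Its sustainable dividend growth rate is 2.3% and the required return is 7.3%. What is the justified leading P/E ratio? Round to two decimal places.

9.80

Payout ratio b = 1 − 0.51 = 0.49.
Justified leading P/E = b/(r−g) = 0.49/(0.073−0.023) = 9.8000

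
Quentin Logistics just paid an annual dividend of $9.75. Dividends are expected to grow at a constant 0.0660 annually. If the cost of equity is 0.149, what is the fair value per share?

$125.22

Gordon growth model: P₀ = D₁/(r − g). D₁ = 9.75 × (1 + 0.066) = 10.3935.
P₀ = 10.3935 / (0.149 − 0.066) = 10.3935 / 0.083 = 125.2229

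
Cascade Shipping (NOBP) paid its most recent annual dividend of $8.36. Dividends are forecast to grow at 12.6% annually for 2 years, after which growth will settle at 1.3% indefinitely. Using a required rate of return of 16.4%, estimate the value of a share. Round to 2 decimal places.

Two-stage DDM. Project D₁…D_2 at 0.126, terminal growth 0.013, discount at r = 0.164.
D_1 = 9.4134
D_2 = 10.5994
Terminal value at t=2: TV = D_3/(r−g) = 10.7372/(0.164−0.013) = 71.1075
P₀ = 9.4134/(1+0.164)^1 + 10.5994/(1+0.164)^2 + 71.1075/(1+0.164)^2 = 68.3921

$68.39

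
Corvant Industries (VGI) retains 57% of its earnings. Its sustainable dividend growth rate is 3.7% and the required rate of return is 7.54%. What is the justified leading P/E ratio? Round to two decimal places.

11.20

Payout ratio b = 1 − 0.57 = 0.43.
Justified leading P/E = b/(r−g) = 0.43/(0.0754−0.037) = 11.1979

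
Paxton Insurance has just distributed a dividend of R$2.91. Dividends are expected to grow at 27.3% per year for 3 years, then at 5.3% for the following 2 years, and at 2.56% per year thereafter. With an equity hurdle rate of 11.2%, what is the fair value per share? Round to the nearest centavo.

Three-stage DDM. Project D₁…D_5; terminal Gordon value at t=5 with g = 0.0256; discount at r = 0.112.
D_1 = 3.7044
D_2 = 4.7157
D_3 = 6.0031
D_4 = 6.3213
D_5 = 6.6563
TV_5 = 6.8267/(0.112−0.0256) = 79.0131
P₀ = Σ Dₜ/(1+r)ᵗ + TV_5/(1+r)^5 = 66.0300

R$66.03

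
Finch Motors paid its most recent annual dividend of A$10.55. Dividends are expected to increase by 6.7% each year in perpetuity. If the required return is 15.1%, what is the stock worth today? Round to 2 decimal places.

A$134.01

Gordon growth model: P₀ = D₁/(r − g). D₁ = 10.55 × (1 + 0.067) = 11.2569.
P₀ = 11.2569 / (0.151 − 0.067) = 11.2569 / 0.084 = 134.0101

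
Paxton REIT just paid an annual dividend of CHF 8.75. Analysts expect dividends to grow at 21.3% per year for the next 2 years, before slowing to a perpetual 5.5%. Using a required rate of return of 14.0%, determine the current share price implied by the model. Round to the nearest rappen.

CHF 142.17

Two-stage DDM. Project D₁…D_2 at 0.213, terminal growth 0.055, discount at r = 0.14.
D_1 = 10.6138
D_2 = 12.8745
Terminal value at t=2: TV = D_3/(r−g) = 13.5826/(0.14−0.055) = 159.7950
P₀ = 10.6138/(1+0.14)^1 + 12.8745/(1+0.14)^2 + 159.7950/(1+0.14)^2 = 142.1739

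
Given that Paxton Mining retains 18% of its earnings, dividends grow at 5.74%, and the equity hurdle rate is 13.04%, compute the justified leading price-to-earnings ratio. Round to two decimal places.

Payout ratio b = 1 − 0.18 = 0.82.
Justified leading P/E = b/(r−g) = 0.82/(0.1304−0.0574) = 11.2329

11.23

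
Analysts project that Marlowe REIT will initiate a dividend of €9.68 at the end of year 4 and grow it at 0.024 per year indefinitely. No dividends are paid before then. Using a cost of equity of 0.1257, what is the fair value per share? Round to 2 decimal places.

Deferred-dividend DDM. At t=3 the remaining stream is a growing perpetuity with first payment D_4 = 9.68.
V_3 = D_4/(r−g) = 9.68/(0.1257−0.024) = 95.1819
P₀ = V_3/(1+r)^3 = 95.1819/(1+0.1257)^3 = 66.7247

€66.72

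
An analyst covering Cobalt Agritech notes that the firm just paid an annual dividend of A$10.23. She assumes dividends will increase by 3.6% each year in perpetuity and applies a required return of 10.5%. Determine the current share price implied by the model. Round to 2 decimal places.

A$153.60

Gordon growth model: P₀ = D₁/(r − g). D₁ = 10.23 × (1 + 0.036) = 10.5983.
P₀ = 10.5983 / (0.105 − 0.036) = 10.5983 / 0.069 = 153.5983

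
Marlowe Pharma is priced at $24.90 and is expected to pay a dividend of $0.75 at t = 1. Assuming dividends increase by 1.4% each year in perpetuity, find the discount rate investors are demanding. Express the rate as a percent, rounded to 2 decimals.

Rearranging the constant-growth DDM: r = D₁/P₀ + g.
r = 0.7500 / 24.90 + 0.014 = 0.03012 + 0.014 = 0.04412

4.41%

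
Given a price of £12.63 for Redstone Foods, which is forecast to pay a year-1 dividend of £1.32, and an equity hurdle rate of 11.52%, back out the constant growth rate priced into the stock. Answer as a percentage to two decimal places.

1.07%

From P₀ = D₁/(r − g), the implied growth is g = r − D₁/P₀.
g = 0.1152 − 1.32/12.63 = 0.1152 − 0.10451 = 0.01069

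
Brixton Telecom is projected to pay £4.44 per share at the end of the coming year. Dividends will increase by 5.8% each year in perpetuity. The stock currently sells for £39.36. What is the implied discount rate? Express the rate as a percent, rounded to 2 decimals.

Rearranging the constant-growth DDM: r = D₁/P₀ + g.
r = 4.4400 / 39.36 + 0.058 = 0.11280 + 0.058 = 0.17080

17.08%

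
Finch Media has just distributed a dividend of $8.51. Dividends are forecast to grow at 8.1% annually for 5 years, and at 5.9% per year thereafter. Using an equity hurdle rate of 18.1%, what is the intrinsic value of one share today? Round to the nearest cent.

$80.35

Two-stage DDM. Project D₁…D_5 at 0.081, terminal growth 0.059, discount at r = 0.181.
D_1 = 9.1993
D_2 = 9.9445
D_3 = 10.7500
D_4 = 11.6207
D_5 = 12.5620
Terminal value at t=5: TV = D_6/(r−g) = 13.3031/(0.181−0.059) = 109.0421
P₀ = 9.1993/(1+0.181)^1 + 9.9445/(1+0.181)^2 + 10.7500/(1+0.181)^3 + 11.6207/(1+0.181)^4 + 12.5620/(1+0.181)^5 + 109.0421/(1+0.181)^5 = 80.3486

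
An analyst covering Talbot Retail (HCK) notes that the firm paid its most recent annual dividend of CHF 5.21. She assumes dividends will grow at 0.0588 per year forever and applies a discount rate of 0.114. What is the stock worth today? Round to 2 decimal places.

CHF 99.93

Gordon growth model: P₀ = D₁/(r − g). D₁ = 5.21 × (1 + 0.0588) = 5.5163.
P₀ = 5.5163 / (0.114 − 0.0588) = 5.5163 / 0.0552 = 99.9338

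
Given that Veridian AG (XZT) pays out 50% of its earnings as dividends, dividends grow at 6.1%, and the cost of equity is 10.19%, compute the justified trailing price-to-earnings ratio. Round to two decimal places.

Justified trailing P/E = b(1+g)/(r−g) = 0.50×(1+0.061)/(0.1019−0.061) = 12.9707

12.97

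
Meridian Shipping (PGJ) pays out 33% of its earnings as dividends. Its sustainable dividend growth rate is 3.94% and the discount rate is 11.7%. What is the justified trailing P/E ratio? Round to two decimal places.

Justified trailing P/E = b(1+g)/(r−g) = 0.33×(1+0.0394)/(0.117−0.0394) = 4.4201

4.42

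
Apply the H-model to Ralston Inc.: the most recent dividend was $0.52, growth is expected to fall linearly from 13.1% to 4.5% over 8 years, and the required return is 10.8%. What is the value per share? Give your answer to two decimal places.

$11.46

H-model: P₀ = D₀[(1+g_L) + H(g_S−g_L)]/(r−g_L), with H = 8/2 = 4.
P₀ = 0.52 × [(1+0.045) + 4×(0.131−0.045)] / (0.108−0.045)
   = 0.52 × 1.3890 / 0.063 = 11.4648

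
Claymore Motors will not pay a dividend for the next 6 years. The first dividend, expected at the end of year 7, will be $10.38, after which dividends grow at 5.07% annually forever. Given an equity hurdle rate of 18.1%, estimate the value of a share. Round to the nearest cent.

$29.36

Deferred-dividend DDM. At t=6 the remaining stream is a growing perpetuity with first payment D_7 = 10.38.
V_6 = D_7/(r−g) = 10.38/(0.181−0.0507) = 79.6623
P₀ = V_6/(1+r)^6 = 79.6623/(1+0.181)^6 = 29.3598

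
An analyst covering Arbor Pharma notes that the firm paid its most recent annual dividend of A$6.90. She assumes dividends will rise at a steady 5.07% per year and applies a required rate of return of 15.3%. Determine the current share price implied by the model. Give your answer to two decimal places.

A$70.87

Gordon growth model: P₀ = D₁/(r − g). D₁ = 6.90 × (1 + 0.0507) = 7.2498.
P₀ = 7.2498 / (0.153 − 0.0507) = 7.2498 / 0.1023 = 70.8683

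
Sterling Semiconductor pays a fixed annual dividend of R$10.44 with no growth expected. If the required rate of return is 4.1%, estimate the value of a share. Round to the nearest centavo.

R$254.63

Zero-growth DDM (perpetuity): P₀ = D/r = 10.44 / 0.041 = 254.6341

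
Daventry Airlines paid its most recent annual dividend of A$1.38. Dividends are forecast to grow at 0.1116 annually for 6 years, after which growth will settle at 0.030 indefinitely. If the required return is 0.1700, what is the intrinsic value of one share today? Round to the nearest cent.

A$14.42

Two-stage DDM. Project D₁…D_6 at 0.1116, terminal growth 0.03, discount at r = 0.17.
D_1 = 1.5340
D_2 = 1.7052
D_3 = 1.8955
D_4 = 2.1070
D_5 = 2.3422
D_6 = 2.6036
Terminal value at t=6: TV = D_7/(r−g) = 2.6817/(0.17−0.03) = 19.1549
P₀ = 1.5340/(1+0.17)^1 + 1.7052/(1+0.17)^2 + 1.8955/(1+0.17)^3 + 2.1070/(1+0.17)^4 + 2.3422/(1+0.17)^5 + 2.6036/(1+0.17)^6 + 19.1549/(1+0.17)^6 = 14.4153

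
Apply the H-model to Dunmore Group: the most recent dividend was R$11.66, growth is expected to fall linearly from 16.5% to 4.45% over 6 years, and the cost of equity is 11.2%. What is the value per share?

R$242.87

H-model: P₀ = D₀[(1+g_L) + H(g_S−g_L)]/(r−g_L), with H = 6/2 = 3.
P₀ = 11.66 × [(1+0.0445) + 3×(0.165−0.0445)] / (0.112−0.0445)
   = 11.66 × 1.4060 / 0.0675 = 242.8735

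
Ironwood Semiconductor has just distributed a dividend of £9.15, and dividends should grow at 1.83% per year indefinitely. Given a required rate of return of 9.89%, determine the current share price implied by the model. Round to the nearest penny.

£115.60

Gordon growth model: P₀ = D₁/(r − g). D₁ = 9.15 × (1 + 0.0183) = 9.3174.
P₀ = 9.3174 / (0.0989 − 0.0183) = 9.3174 / 0.0806 = 115.6011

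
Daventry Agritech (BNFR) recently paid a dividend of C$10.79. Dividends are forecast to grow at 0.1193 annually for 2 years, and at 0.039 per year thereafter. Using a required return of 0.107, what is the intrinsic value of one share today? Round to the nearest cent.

Two-stage DDM. Project D₁…D_2 at 0.1193, terminal growth 0.039, discount at r = 0.107.
D_1 = 12.0772
D_2 = 13.5181
Terminal value at t=2: TV = D_3/(r−g) = 14.0453/(0.107−0.039) = 206.5480
P₀ = 12.0772/(1+0.107)^1 + 13.5181/(1+0.107)^2 + 206.5480/(1+0.107)^2 = 190.4899

C$190.49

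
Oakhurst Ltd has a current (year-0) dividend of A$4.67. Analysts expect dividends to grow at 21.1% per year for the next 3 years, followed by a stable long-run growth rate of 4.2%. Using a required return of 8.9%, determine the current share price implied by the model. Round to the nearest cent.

Two-stage DDM. Project D₁…D_3 at 0.211, terminal growth 0.042, discount at r = 0.089.
D_1 = 5.6554
D_2 = 6.8487
D_3 = 8.2937
Terminal value at t=3: TV = D_4/(r−g) = 8.6421/(0.089−0.042) = 183.8735
P₀ = 5.6554/(1+0.089)^1 + 6.8487/(1+0.089)^2 + 8.2937/(1+0.089)^3 + 183.8735/(1+0.089)^3 = 159.7657

A$159.77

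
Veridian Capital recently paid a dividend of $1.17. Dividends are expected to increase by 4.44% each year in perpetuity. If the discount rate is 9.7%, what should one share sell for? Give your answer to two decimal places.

Gordon growth model: P₀ = D₁/(r − g). D₁ = 1.17 × (1 + 0.0444) = 1.2219.
P₀ = 1.2219 / (0.097 − 0.0444) = 1.2219 / 0.0526 = 23.2310

$23.23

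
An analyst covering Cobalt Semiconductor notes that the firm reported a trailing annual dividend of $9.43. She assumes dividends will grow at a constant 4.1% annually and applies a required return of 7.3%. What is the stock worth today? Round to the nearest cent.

Gordon growth model: P₀ = D₁/(r − g). D₁ = 9.43 × (1 + 0.041) = 9.8166.
P₀ = 9.8166 / (0.073 − 0.041) = 9.8166 / 0.032 = 306.7697

$306.77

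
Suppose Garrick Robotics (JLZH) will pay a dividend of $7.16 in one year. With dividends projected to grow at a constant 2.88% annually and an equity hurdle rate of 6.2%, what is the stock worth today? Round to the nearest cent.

Gordon growth model: P₀ = D₁/(r − g), with D₁ = 7.16 given directly.
P₀ = 7.1600 / (0.062 − 0.0288) = 7.1600 / 0.0332 = 215.6627

$215.66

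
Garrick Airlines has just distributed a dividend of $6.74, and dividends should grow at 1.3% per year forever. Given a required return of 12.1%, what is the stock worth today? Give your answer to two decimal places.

$63.22

Gordon growth model: P₀ = D₁/(r − g). D₁ = 6.74 × (1 + 0.013) = 6.8276.
P₀ = 6.8276 / (0.121 − 0.013) = 6.8276 / 0.108 = 63.2187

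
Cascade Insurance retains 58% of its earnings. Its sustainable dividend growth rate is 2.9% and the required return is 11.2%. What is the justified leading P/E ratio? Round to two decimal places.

Payout ratio b = 1 − 0.58 = 0.42.
Justified leading P/E = b/(r−g) = 0.42/(0.112−0.029) = 5.0602

5.06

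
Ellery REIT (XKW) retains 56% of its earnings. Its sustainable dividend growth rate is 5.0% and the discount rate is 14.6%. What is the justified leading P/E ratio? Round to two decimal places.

4.58

Payout ratio b = 1 − 0.56 = 0.44.
Justified leading P/E = b/(r−g) = 0.44/(0.146−0.05) = 4.5833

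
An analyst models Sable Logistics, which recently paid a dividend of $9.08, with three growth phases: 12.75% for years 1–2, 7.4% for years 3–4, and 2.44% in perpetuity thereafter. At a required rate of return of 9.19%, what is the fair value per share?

$180.10

Three-stage DDM. Project D₁…D_4; terminal Gordon value at t=4 with g = 0.0244; discount at r = 0.0919.
D_1 = 10.2377
D_2 = 11.5430
D_3 = 12.3972
D_4 = 13.3146
TV_4 = 13.6395/(0.0919−0.0244) = 202.0660
P₀ = Σ Dₜ/(1+r)ᵗ + TV_4/(1+r)^4 = 180.1026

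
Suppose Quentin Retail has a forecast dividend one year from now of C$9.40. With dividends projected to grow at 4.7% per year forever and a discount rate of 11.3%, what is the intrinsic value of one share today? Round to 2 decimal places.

C$142.42

Gordon growth model: P₀ = D₁/(r − g), with D₁ = 9.40 given directly.
P₀ = 9.4000 / (0.113 − 0.047) = 9.4000 / 0.066 = 142.4242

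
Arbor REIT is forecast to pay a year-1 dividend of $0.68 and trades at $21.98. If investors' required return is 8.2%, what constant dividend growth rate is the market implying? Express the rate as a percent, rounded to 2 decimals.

From P₀ = D₁/(r − g), the implied growth is g = r − D₁/P₀.
g = 0.082 − 0.68/21.98 = 0.082 − 0.03094 = 0.05106

5.11%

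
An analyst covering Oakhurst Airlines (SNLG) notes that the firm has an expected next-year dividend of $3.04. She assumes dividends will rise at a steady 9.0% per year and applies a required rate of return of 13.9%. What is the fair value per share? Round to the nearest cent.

$62.04

Gordon growth model: P₀ = D₁/(r − g), with D₁ = 3.04 given directly.
P₀ = 3.0400 / (0.139 − 0.09) = 3.0400 / 0.049 = 62.0408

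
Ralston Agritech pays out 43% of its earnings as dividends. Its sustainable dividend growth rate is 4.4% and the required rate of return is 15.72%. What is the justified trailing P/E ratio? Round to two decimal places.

Justified trailing P/E = b(1+g)/(r−g) = 0.43×(1+0.044)/(0.1572−0.044) = 3.9657

3.97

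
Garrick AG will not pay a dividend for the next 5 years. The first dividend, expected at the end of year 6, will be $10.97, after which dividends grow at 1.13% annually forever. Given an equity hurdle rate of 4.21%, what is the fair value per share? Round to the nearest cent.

$289.81

Deferred-dividend DDM. At t=5 the remaining stream is a growing perpetuity with first payment D_6 = 10.97.
V_5 = D_6/(r−g) = 10.97/(0.0421−0.0113) = 356.1688
P₀ = V_5/(1+r)^5 = 356.1688/(1+0.0421)^5 = 289.8070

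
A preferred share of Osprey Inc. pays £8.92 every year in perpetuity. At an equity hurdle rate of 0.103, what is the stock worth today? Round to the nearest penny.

£86.60

Zero-growth DDM (perpetuity): P₀ = D/r = 8.92 / 0.103 = 86.6019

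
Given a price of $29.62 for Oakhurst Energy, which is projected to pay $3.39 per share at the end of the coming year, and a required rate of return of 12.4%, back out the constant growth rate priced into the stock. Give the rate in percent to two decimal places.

From P₀ = D₁/(r − g), the implied growth is g = r − D₁/P₀.
g = 0.124 − 3.39/29.62 = 0.124 − 0.11445 = 0.00955

0.96%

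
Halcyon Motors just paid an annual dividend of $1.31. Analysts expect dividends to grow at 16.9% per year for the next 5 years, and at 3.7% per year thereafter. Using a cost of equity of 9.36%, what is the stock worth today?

Two-stage DDM. Project D₁…D_5 at 0.169, terminal growth 0.037, discount at r = 0.0936.
D_1 = 1.5314
D_2 = 1.7902
D_3 = 2.0927
D_4 = 2.4464
D_5 = 2.8599
Terminal value at t=5: TV = D_6/(r−g) = 2.9657/(0.0936−0.037) = 52.3970
P₀ = 1.5314/(1+0.0936)^1 + 1.7902/(1+0.0936)^2 + 2.0927/(1+0.0936)^3 + 2.4464/(1+0.0936)^4 + 2.8599/(1+0.0936)^5 + 52.3970/(1+0.0936)^5 = 41.5336

$41.53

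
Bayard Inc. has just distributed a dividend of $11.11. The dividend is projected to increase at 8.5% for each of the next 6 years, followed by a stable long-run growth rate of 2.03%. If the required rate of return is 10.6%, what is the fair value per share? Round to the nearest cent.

$180.27

Two-stage DDM. Project D₁…D_6 at 0.085, terminal growth 0.0203, discount at r = 0.106.
D_1 = 12.0543
D_2 = 13.0790
D_3 = 14.1907
D_4 = 15.3969
D_5 = 16.7056
D_6 = 18.1256
Terminal value at t=6: TV = D_7/(r−g) = 18.4936/(0.106−0.0203) = 215.7941
P₀ = 12.0543/(1+0.106)^1 + 13.0790/(1+0.106)^2 + 14.1907/(1+0.106)^3 + 15.3969/(1+0.106)^4 + 16.7056/(1+0.106)^5 + 18.1256/(1+0.106)^6 + 215.7941/(1+0.106)^6 = 180.2663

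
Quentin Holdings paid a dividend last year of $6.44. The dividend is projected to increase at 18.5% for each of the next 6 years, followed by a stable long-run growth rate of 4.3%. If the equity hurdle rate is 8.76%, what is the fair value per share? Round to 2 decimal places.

Two-stage DDM. Project D₁…D_6 at 0.185, terminal growth 0.043, discount at r = 0.0876.
D_1 = 7.6314
D_2 = 9.0432
D_3 = 10.7162
D_4 = 12.6987
D_5 = 15.0480
D_6 = 17.8318
Terminal value at t=6: TV = D_7/(r−g) = 18.5986/(0.0876−0.043) = 417.0090
P₀ = 7.6314/(1+0.0876)^1 + 9.0432/(1+0.0876)^2 + 10.7162/(1+0.0876)^3 + 12.6987/(1+0.0876)^4 + 15.0480/(1+0.0876)^5 + 17.8318/(1+0.0876)^6 + 417.0090/(1+0.0876)^6 = 304.6892

$304.69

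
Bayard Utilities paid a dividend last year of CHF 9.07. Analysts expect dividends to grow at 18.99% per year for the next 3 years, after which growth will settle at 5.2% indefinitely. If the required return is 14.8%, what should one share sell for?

Two-stage DDM. Project D₁…D_3 at 0.1899, terminal growth 0.052, discount at r = 0.148.
D_1 = 10.7924
D_2 = 12.8419
D_3 = 15.2805
Terminal value at t=3: TV = D_4/(r−g) = 16.0751/(0.148−0.052) = 167.4492
P₀ = 10.7924/(1+0.148)^1 + 12.8419/(1+0.148)^2 + 15.2805/(1+0.148)^3 + 167.4492/(1+0.148)^3 = 139.9220

CHF 139.92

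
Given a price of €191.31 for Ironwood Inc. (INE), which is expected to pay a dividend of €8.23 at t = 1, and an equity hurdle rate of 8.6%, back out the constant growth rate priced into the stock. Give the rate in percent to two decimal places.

From P₀ = D₁/(r − g), the implied growth is g = r − D₁/P₀.
g = 0.086 − 8.23/191.31 = 0.086 − 0.04302 = 0.04298

4.30%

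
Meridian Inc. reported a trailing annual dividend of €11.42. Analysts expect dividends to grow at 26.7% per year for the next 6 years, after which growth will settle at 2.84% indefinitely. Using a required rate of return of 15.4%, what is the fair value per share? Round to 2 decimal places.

€260.01

Two-stage DDM. Project D₁…D_6 at 0.267, terminal growth 0.0284, discount at r = 0.154.
D_1 = 14.4691
D_2 = 18.3324
D_3 = 23.2272
D_4 = 29.4288
D_5 = 37.2863
D_6 = 47.2417
Terminal value at t=6: TV = D_7/(r−g) = 48.5834/(0.154−0.0284) = 386.8105
P₀ = 14.4691/(1+0.154)^1 + 18.3324/(1+0.154)^2 + 23.2272/(1+0.154)^3 + 29.4288/(1+0.154)^4 + 37.2863/(1+0.154)^5 + 47.2417/(1+0.154)^6 + 386.8105/(1+0.154)^6 = 260.0147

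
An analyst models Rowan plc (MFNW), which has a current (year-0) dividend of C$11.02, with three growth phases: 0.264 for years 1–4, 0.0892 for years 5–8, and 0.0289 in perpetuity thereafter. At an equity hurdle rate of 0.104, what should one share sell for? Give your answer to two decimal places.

Three-stage DDM. Project D₁…D_8; terminal Gordon value at t=8 with g = 0.0289; discount at r = 0.104.
D_1 = 13.9293
D_2 = 17.6066
D_3 = 22.2548
D_4 = 28.1300
D_5 = 30.6392
D_6 = 33.3722
D_7 = 36.3490
D_8 = 39.5914
TV_8 = 40.7356/(0.104−0.0289) = 542.4174
P₀ = Σ Dₜ/(1+r)ᵗ + TV_8/(1+r)^8 = 381.5780

C$381.58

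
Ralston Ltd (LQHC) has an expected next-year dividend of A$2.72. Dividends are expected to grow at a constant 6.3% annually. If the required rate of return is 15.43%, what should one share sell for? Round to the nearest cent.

A$29.79

Gordon growth model: P₀ = D₁/(r − g), with D₁ = 2.72 given directly.
P₀ = 2.7200 / (0.1543 − 0.063) = 2.7200 / 0.0913 = 29.7919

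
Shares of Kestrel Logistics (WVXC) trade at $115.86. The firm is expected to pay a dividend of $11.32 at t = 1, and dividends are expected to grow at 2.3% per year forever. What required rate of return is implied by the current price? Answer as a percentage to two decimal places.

12.07%

Rearranging the constant-growth DDM: r = D₁/P₀ + g.
r = 11.3200 / 115.86 + 0.023 = 0.09770 + 0.023 = 0.12070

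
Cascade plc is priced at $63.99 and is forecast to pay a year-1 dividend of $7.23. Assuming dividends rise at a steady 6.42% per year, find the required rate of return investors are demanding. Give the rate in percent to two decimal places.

Rearranging the constant-growth DDM: r = D₁/P₀ + g.
r = 7.2300 / 63.99 + 0.0642 = 0.11299 + 0.0642 = 0.17719

17.72%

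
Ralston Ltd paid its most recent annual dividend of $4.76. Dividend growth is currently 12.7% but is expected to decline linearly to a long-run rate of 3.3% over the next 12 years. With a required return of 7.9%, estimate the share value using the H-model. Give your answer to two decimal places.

H-model: P₀ = D₀[(1+g_L) + H(g_S−g_L)]/(r−g_L), with H = 12/2 = 6.
P₀ = 4.76 × [(1+0.033) + 6×(0.127−0.033)] / (0.079−0.033)
   = 4.76 × 1.5970 / 0.046 = 165.2548

$165.25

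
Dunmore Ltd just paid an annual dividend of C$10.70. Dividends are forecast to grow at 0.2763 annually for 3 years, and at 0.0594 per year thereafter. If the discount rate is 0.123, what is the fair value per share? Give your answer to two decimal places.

Two-stage DDM. Project D₁…D_3 at 0.2763, terminal growth 0.0594, discount at r = 0.123.
D_1 = 13.6564
D_2 = 17.4297
D_3 = 22.2455
Terminal value at t=3: TV = D_4/(r−g) = 23.5669/(0.123−0.0594) = 370.5484
P₀ = 13.6564/(1+0.123)^1 + 17.4297/(1+0.123)^2 + 22.2455/(1+0.123)^3 + 370.5484/(1+0.123)^3 = 303.3296

C$303.33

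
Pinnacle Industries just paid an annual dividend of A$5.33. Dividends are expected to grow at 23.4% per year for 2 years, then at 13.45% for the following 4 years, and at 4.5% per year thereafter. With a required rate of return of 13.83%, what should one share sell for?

Three-stage DDM. Project D₁…D_6; terminal Gordon value at t=6 with g = 0.045; discount at r = 0.1383.
D_1 = 6.5772
D_2 = 8.1163
D_3 = 9.2079
D_4 = 10.4464
D_5 = 11.8514
D_6 = 13.4455
TV_6 = 14.0505/(0.1383−0.045) = 150.5949
P₀ = Σ Dₜ/(1+r)ᵗ + TV_6/(1+r)^6 = 106.1152

A$106.12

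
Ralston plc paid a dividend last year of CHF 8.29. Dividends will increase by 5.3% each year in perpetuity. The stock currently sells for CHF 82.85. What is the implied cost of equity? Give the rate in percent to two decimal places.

15.84%

Rearranging the constant-growth DDM: r = D₁/P₀ + g.
D₁ = 8.29 × (1 + 0.053) = 8.7294.
r = 8.7294 / 82.85 + 0.053 = 0.10536 + 0.053 = 0.15836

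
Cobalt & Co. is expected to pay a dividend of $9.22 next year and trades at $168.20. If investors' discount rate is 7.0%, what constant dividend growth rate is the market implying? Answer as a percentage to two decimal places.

1.52%

From P₀ = D₁/(r − g), the implied growth is g = r − D₁/P₀.
g = 0.07 − 9.22/168.20 = 0.07 − 0.05482 = 0.01518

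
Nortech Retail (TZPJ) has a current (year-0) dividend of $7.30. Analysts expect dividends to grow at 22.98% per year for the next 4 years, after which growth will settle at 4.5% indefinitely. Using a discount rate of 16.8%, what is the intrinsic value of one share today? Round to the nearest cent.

Two-stage DDM. Project D₁…D_4 at 0.2298, terminal growth 0.045, discount at r = 0.168.
D_1 = 8.9775
D_2 = 11.0406
D_3 = 13.5777
D_4 = 16.6979
Terminal value at t=4: TV = D_5/(r−g) = 17.4493/(0.168−0.045) = 141.8639
P₀ = 8.9775/(1+0.168)^1 + 11.0406/(1+0.168)^2 + 13.5777/(1+0.168)^3 + 16.6979/(1+0.168)^4 + 141.8639/(1+0.168)^4 = 109.4979

$109.50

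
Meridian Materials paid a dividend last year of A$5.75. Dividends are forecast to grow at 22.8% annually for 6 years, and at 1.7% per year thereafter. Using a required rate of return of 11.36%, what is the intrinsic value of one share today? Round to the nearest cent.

A$158.11

Two-stage DDM. Project D₁…D_6 at 0.228, terminal growth 0.017, discount at r = 0.1136.
D_1 = 7.0610
D_2 = 8.6709
D_3 = 10.6479
D_4 = 13.0756
D_5 = 16.0568
D_6 = 19.7178
Terminal value at t=6: TV = D_7/(r−g) = 20.0530/(0.1136−0.017) = 207.5878
P₀ = 7.0610/(1+0.1136)^1 + 8.6709/(1+0.1136)^2 + 10.6479/(1+0.1136)^3 + 13.0756/(1+0.1136)^4 + 16.0568/(1+0.1136)^5 + 19.7178/(1+0.1136)^6 + 207.5878/(1+0.1136)^6 = 158.1101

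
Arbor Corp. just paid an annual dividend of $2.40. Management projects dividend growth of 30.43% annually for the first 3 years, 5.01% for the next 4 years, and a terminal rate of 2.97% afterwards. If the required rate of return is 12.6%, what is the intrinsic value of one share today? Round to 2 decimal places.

$52.47

Three-stage DDM. Project D₁…D_7; terminal Gordon value at t=7 with g = 0.0297; discount at r = 0.126.
D_1 = 3.1303
D_2 = 4.0829
D_3 = 5.3253
D_4 = 5.5921
D_5 = 5.8723
D_6 = 6.1665
D_7 = 6.4754
TV_7 = 6.6677/(0.126−0.0297) = 69.2390
P₀ = Σ Dₜ/(1+r)ᵗ + TV_7/(1+r)^7 = 52.4711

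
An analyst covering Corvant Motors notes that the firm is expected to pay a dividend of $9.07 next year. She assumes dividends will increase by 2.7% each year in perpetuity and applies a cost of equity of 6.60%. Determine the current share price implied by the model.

Gordon growth model: P₀ = D₁/(r − g), with D₁ = 9.07 given directly.
P₀ = 9.0700 / (0.066 − 0.027) = 9.0700 / 0.039 = 232.5641

$232.56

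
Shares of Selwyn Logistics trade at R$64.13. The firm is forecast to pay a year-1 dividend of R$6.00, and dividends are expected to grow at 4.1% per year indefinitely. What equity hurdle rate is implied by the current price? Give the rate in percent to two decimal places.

Rearranging the constant-growth DDM: r = D₁/P₀ + g.
r = 6.0000 / 64.13 + 0.041 = 0.09356 + 0.041 = 0.13456

13.46%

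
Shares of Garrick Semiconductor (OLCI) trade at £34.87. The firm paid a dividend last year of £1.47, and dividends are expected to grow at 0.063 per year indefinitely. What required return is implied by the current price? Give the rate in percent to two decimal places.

Rearranging the constant-growth DDM: r = D₁/P₀ + g.
D₁ = 1.47 × (1 + 0.063) = 1.5626.
r = 1.5626 / 34.87 + 0.063 = 0.04481 + 0.063 = 0.10781

10.78%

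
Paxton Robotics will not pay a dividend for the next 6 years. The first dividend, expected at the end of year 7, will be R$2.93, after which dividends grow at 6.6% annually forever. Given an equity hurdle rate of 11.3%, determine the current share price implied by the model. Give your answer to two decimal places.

Deferred-dividend DDM. At t=6 the remaining stream is a growing perpetuity with first payment D_7 = 2.93.
V_6 = D_7/(r−g) = 2.93/(0.113−0.066) = 62.3404
P₀ = V_6/(1+r)^6 = 62.3404/(1+0.113)^6 = 32.7943

R$32.79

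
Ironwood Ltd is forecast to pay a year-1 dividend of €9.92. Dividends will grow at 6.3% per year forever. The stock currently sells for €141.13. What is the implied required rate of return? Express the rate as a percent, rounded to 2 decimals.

13.33%

Rearranging the constant-growth DDM: r = D₁/P₀ + g.
r = 9.9200 / 141.13 + 0.063 = 0.07029 + 0.063 = 0.13329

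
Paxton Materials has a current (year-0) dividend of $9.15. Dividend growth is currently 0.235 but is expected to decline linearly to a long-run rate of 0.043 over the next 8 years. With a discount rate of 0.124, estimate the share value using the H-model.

$204.58

H-model: P₀ = D₀[(1+g_L) + H(g_S−g_L)]/(r−g_L), with H = 8/2 = 4.
P₀ = 9.15 × [(1+0.043) + 4×(0.235−0.043)] / (0.124−0.043)
   = 9.15 × 1.8110 / 0.081 = 204.5759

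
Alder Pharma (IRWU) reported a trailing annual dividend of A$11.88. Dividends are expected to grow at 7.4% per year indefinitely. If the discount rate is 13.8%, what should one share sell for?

A$199.36

Gordon growth model: P₀ = D₁/(r − g). D₁ = 11.88 × (1 + 0.074) = 12.7591.
P₀ = 12.7591 / (0.138 − 0.074) = 12.7591 / 0.064 = 199.3613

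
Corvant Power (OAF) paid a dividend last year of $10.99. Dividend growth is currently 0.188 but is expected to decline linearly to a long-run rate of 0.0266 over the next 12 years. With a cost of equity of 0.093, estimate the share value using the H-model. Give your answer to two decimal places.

$330.20

H-model: P₀ = D₀[(1+g_L) + H(g_S−g_L)]/(r−g_L), with H = 12/2 = 6.
P₀ = 10.99 × [(1+0.0266) + 6×(0.188−0.0266)] / (0.093−0.0266)
   = 10.99 × 1.9950 / 0.0664 = 330.1965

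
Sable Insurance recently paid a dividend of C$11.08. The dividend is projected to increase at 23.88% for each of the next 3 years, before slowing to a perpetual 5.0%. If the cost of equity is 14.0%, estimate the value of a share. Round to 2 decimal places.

C$205.21

Two-stage DDM. Project D₁…D_3 at 0.2388, terminal growth 0.05, discount at r = 0.14.
D_1 = 13.7259
D_2 = 17.0036
D_3 = 21.0641
Terminal value at t=3: TV = D_4/(r−g) = 22.1173/(0.14−0.05) = 245.7481
P₀ = 13.7259/(1+0.14)^1 + 17.0036/(1+0.14)^2 + 21.0641/(1+0.14)^3 + 245.7481/(1+0.14)^3 = 205.2147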